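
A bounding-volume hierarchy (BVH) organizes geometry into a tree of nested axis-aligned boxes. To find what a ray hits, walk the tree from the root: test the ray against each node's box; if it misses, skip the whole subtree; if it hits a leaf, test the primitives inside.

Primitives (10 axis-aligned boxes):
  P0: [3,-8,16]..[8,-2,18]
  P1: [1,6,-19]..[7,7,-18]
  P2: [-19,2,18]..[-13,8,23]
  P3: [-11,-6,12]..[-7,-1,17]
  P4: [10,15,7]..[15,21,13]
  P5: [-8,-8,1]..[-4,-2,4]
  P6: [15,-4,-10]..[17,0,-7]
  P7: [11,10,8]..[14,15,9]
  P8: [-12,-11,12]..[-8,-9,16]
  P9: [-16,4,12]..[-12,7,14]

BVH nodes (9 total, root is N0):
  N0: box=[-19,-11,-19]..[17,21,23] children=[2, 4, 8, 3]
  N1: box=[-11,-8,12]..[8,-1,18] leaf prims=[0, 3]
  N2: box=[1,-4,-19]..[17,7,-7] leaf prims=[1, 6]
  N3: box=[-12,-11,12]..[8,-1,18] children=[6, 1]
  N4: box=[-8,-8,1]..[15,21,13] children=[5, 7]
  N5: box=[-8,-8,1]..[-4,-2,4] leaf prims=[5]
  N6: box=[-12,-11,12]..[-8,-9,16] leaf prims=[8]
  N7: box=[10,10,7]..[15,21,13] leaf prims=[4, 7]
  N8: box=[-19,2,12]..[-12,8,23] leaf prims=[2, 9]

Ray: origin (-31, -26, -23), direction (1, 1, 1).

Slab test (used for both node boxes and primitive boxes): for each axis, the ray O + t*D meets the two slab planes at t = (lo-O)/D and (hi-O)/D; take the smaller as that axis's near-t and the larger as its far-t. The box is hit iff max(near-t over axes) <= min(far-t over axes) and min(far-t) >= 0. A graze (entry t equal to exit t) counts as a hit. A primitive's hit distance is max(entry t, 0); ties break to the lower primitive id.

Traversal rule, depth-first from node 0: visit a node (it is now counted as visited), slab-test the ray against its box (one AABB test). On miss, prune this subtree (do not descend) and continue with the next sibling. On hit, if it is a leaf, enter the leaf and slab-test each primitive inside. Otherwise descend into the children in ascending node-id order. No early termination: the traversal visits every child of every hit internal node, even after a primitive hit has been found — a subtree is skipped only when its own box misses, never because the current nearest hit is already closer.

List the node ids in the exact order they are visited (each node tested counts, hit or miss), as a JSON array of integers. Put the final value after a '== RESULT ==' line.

Trace the traversal:
N0 x:[12,48] y:[15,47] z:[4,46] -> hit [15,46], descend [2, 3, 4, 8]
  N2 x:[32,48] y:[22,33] z:[4,16] -> miss, prune
  N3 x:[19,39] y:[15,25] z:[35,41] -> miss, prune
  N4 x:[23,46] y:[18,47] z:[24,36] -> hit [24,36], descend [5, 7]
    N5 x:[23,27] y:[18,24] z:[24,27] -> hit [24,24] leaf, test {P5@t=24}
    N7 x:[41,46] y:[36,47] z:[30,36] -> miss, prune
  N8 x:[12,19] y:[28,34] z:[35,46] -> miss, prune

Summary -> nodes [0, 2, 3, 4, 5, 7, 8]; box-tests=7; leaf-entries=1; first=P5

== RESULT ==
[0, 2, 3, 4, 5, 7, 8]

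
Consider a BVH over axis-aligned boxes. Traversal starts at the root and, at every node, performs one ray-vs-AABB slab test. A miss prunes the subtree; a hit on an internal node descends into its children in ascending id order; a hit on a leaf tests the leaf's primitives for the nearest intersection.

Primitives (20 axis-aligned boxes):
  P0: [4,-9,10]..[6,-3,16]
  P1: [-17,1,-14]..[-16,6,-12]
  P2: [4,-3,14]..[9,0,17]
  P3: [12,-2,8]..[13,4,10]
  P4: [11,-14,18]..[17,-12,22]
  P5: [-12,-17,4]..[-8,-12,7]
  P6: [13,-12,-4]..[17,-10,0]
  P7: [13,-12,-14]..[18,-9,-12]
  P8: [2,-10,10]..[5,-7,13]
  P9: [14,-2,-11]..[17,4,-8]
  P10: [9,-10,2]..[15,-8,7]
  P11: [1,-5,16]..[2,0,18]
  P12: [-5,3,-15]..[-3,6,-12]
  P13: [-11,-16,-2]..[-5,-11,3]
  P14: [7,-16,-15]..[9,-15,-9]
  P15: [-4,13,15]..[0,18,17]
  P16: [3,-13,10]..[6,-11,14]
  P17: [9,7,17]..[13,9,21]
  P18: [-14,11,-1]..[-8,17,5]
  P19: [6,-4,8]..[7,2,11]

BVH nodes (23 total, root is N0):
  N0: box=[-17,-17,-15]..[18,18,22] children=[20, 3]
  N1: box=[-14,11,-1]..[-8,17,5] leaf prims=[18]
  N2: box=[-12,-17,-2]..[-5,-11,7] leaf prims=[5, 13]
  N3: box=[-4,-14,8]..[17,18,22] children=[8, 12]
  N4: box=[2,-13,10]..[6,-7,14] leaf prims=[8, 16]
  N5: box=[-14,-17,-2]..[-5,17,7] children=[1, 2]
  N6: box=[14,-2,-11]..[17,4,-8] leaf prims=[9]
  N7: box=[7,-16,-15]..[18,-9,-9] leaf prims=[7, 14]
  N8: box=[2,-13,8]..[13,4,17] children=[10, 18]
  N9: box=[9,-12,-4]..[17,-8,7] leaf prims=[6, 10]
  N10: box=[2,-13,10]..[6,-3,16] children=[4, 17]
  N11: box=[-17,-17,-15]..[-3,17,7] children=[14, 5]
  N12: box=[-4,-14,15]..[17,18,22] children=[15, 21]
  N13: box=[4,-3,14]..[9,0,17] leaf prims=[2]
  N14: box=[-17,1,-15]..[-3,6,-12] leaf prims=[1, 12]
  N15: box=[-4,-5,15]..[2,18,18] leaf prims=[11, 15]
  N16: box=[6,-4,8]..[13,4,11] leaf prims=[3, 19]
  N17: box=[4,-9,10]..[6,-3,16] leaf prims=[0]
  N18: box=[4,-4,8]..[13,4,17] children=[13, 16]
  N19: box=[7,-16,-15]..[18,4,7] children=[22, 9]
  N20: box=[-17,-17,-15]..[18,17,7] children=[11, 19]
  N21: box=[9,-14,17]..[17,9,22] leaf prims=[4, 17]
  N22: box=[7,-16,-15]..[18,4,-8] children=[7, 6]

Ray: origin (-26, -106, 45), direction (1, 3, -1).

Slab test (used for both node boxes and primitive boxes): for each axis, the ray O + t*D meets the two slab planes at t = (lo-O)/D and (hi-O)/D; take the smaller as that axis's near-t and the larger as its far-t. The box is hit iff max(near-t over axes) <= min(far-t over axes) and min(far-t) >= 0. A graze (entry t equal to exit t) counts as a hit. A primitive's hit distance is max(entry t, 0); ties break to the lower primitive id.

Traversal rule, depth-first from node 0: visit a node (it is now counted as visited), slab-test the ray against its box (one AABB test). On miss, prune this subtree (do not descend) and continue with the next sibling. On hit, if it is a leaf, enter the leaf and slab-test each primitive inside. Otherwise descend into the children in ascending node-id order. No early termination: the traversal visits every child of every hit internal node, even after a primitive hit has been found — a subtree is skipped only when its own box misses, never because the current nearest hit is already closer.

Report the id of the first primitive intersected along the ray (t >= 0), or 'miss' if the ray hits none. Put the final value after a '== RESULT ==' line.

Walk:
N0 x:[9,44] y:[89/3,124/3] z:[23,60] -> hit [89/3,124/3], descend [3, 20]
  N3 x:[22,43] y:[92/3,124/3] z:[23,37] -> hit [92/3,37], descend [8, 12]
    N8 x:[28,39] y:[31,110/3] z:[28,37] -> hit [31,110/3], descend [10, 18]
      N10 x:[28,32] y:[31,103/3] z:[29,35] -> hit [31,32], descend [4, 17]
        N4 x:[28,32] y:[31,33] z:[31,35] -> hit [31,32] leaf, test {P8(miss), P16@t=31}
        N17 x:[30,32] y:[97/3,103/3] z:[29,35] -> miss, prune
      N18 x:[30,39] y:[34,110/3] z:[28,37] -> hit [34,110/3], descend [13, 16]
        N13 x:[30,35] y:[103/3,106/3] z:[28,31] -> miss, prune
        N16 x:[32,39] y:[34,110/3] z:[34,37] -> hit [34,110/3] leaf, test {P3(miss), P19(miss)}
    N12 x:[22,43] y:[92/3,124/3] z:[23,30] -> miss, prune
  N20 x:[9,44] y:[89/3,41] z:[38,60] -> hit [38,41], descend [11, 19]
    N11 x:[9,23] y:[89/3,41] z:[38,60] -> miss, prune
    N19 x:[33,44] y:[30,110/3] z:[38,60] -> miss, prune

Summary -> nodes [0, 3, 8, 10, 4, 17, 18, 13, 16, 12, 20, 11, 19]; box-tests=13; leaf-entries=2; first=P16

== RESULT ==
16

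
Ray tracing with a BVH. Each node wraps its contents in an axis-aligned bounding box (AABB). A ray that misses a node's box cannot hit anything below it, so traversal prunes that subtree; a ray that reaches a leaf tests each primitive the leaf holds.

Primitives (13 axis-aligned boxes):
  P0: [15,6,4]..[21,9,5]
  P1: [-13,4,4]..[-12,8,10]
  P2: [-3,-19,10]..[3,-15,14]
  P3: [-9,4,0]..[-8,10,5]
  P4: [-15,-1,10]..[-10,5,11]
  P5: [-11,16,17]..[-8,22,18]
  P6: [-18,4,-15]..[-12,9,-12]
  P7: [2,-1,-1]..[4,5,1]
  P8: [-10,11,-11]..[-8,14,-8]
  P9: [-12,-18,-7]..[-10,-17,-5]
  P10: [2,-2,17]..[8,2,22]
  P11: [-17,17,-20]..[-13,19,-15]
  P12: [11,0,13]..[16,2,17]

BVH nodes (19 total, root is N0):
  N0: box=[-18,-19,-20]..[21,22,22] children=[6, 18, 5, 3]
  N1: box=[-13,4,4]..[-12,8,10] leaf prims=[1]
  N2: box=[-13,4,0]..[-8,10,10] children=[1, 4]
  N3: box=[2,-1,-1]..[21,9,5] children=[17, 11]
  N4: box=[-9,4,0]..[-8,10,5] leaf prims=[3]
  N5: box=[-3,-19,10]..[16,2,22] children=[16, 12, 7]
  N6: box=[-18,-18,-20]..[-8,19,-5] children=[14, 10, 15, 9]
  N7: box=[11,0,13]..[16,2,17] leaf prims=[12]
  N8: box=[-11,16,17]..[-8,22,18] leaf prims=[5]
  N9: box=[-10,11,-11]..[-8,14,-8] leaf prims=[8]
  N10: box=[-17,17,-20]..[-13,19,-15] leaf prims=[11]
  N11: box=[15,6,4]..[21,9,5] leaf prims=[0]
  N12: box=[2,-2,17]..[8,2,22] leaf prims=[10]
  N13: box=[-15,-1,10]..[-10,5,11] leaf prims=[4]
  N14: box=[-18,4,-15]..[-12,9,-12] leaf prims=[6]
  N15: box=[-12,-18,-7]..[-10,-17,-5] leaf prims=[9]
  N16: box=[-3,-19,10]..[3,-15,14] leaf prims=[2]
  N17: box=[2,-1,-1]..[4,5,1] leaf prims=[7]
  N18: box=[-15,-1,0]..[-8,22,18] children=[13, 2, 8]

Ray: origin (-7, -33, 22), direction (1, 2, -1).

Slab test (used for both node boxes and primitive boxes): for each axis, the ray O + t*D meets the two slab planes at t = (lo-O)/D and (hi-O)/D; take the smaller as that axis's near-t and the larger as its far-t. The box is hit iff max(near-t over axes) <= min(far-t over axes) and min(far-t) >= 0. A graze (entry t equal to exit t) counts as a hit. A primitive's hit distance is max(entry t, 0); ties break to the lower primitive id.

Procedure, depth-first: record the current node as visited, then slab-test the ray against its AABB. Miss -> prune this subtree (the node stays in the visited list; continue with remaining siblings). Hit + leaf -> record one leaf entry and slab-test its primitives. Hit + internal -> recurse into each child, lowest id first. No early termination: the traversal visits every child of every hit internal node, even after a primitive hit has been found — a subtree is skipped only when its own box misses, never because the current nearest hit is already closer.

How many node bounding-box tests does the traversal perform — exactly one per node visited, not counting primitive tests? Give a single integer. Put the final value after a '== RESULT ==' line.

Walk:
N0 x:[-11,28] y:[7,55/2] z:[0,42] -> hit [7,55/2], descend [3, 5, 6, 18]
  N3 x:[9,28] y:[16,21] z:[17,23] -> hit [17,21], descend [11, 17]
    N11 x:[22,28] y:[39/2,21] z:[17,18] -> miss, prune
    N17 x:[9,11] y:[16,19] z:[21,23] -> miss, prune
  N5 x:[4,23] y:[7,35/2] z:[0,12] -> hit [7,12], descend [7, 12, 16]
    N7 x:[18,23] y:[33/2,35/2] z:[5,9] -> miss, prune
    N12 x:[9,15] y:[31/2,35/2] z:[0,5] -> miss, prune
    N16 x:[4,10] y:[7,9] z:[8,12] -> hit [8,9] leaf, test {P2@t=8}
  N6 x:[-11,-1] y:[15/2,26] z:[27,42] -> miss, prune
  N18 x:[-8,-1] y:[16,55/2] z:[4,22] -> miss, prune

Summary -> nodes [0, 3, 11, 17, 5, 7, 12, 16, 6, 18]; box-tests=10; leaf-entries=1; first=P2

== RESULT ==
10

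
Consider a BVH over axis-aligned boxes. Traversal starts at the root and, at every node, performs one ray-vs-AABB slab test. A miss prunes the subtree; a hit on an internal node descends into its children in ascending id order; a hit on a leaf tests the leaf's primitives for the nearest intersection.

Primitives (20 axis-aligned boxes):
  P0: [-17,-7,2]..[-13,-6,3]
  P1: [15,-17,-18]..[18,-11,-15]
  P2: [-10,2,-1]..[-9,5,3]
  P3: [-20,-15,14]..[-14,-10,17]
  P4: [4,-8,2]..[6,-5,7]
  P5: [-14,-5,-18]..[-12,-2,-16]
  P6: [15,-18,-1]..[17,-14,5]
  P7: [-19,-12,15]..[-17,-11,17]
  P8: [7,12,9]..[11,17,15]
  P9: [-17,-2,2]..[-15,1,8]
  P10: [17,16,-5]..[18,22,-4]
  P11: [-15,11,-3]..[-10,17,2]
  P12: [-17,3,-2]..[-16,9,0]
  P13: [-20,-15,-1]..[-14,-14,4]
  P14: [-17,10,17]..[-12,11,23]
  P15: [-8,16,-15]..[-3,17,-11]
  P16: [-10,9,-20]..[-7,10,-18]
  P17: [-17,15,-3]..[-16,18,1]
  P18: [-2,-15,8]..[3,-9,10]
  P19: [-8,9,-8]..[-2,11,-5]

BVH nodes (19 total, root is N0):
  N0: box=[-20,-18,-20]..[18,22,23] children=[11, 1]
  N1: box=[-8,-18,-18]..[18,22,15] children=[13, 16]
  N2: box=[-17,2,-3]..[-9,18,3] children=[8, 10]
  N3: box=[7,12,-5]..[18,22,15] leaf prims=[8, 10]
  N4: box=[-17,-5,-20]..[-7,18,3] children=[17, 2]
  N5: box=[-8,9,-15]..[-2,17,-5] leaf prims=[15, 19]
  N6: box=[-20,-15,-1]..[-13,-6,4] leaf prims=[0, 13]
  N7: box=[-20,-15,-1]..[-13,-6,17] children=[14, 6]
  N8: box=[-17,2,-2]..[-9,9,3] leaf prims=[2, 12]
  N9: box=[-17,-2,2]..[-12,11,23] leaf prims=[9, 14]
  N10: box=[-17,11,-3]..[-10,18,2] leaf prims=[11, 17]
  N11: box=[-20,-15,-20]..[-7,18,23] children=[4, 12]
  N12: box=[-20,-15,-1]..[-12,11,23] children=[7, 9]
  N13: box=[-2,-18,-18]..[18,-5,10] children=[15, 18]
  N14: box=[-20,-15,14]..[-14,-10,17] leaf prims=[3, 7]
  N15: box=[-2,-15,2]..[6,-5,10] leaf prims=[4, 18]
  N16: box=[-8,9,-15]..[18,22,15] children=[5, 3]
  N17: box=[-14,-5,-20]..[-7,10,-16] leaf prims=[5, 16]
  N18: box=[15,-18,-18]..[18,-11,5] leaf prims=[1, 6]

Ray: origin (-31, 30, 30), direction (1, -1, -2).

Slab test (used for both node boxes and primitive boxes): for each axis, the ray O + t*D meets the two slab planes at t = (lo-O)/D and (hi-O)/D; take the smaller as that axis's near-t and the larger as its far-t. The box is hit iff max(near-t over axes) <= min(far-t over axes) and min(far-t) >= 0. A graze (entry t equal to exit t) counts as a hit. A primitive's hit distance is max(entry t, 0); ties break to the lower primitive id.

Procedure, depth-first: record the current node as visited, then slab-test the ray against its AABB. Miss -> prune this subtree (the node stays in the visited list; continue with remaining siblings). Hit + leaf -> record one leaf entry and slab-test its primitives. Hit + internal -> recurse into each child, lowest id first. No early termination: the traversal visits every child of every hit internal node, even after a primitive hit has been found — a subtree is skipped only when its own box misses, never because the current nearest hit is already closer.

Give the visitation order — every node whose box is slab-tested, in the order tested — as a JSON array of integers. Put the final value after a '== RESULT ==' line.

Traverse from the root:
N0 x:[11,49] y:[8,48] z:[7/2,25] -> hit [11,25], descend [1, 11]
  N1 x:[23,49] y:[8,48] z:[15/2,24] -> hit [23,24], descend [13, 16]
    N13 x:[29,49] y:[35,48] z:[10,24] -> miss, prune
    N16 x:[23,49] y:[8,21] z:[15/2,45/2] -> miss, prune
  N11 x:[11,24] y:[12,45] z:[7/2,25] -> hit [12,24], descend [4, 12]
    N4 x:[14,24] y:[12,35] z:[27/2,25] -> hit [14,24], descend [2, 17]
      N2 x:[14,22] y:[12,28] z:[27/2,33/2] -> hit [14,33/2], descend [8, 10]
        N8 x:[14,22] y:[21,28] z:[27/2,16] -> miss, prune
        N10 x:[14,21] y:[12,19] z:[14,33/2] -> hit [14,33/2] leaf, test {P11@t=16, P17@t=29/2}
      N17 x:[17,24] y:[20,35] z:[23,25] -> hit [23,24] leaf, test {P5(miss), P16(miss)}
    N12 x:[11,19] y:[19,45] z:[7/2,31/2] -> miss, prune

11 AABB tests over nodes [0, 1, 13, 16, 11, 4, 2, 8, 10, 17, 12]; 2 leaves entered; closest P17.

== RESULT ==
[0, 1, 13, 16, 11, 4, 2, 8, 10, 17, 12]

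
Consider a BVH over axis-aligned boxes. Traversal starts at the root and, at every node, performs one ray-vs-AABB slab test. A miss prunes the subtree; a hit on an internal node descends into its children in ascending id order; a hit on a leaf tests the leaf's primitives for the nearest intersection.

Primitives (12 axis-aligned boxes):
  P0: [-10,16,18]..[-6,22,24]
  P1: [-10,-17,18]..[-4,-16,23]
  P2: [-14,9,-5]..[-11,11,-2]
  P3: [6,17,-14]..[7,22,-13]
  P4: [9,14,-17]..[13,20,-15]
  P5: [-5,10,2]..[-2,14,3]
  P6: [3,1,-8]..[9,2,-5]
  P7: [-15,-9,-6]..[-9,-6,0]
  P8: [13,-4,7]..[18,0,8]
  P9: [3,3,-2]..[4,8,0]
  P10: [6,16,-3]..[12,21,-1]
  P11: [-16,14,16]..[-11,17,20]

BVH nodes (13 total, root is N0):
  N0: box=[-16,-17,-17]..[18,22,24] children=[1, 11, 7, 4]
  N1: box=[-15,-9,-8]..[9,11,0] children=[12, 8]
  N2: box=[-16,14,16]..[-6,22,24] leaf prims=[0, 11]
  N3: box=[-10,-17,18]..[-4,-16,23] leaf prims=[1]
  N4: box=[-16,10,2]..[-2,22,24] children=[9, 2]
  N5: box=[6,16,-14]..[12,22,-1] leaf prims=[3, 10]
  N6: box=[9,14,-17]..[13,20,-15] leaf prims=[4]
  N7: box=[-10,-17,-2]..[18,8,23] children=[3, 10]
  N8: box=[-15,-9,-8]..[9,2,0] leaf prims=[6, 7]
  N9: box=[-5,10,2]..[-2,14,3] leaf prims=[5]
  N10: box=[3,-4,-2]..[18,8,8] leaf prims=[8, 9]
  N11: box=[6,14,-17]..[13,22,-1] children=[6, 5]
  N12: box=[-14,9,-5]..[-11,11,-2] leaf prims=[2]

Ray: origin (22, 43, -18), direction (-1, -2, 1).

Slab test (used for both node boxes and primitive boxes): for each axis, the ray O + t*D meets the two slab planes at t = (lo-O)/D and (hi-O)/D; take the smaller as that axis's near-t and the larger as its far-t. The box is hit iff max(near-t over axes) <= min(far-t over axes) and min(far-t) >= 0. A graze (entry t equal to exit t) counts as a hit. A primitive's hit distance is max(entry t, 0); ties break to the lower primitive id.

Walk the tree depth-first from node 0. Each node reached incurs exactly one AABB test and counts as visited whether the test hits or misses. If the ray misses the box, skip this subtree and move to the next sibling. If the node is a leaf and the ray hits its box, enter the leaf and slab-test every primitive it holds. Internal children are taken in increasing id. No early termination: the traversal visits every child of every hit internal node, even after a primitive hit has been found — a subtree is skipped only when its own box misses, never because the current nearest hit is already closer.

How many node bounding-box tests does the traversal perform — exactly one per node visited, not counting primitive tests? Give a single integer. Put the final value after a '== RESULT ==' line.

Trace the traversal:
N0 x:[4,38] y:[21/2,30] z:[1,42] -> hit [21/2,30], descend [1, 4, 7, 11]
  N1 x:[13,37] y:[16,26] z:[10,18] -> hit [16,18], descend [8, 12]
    N8 x:[13,37] y:[41/2,26] z:[10,18] -> miss, prune
    N12 x:[33,36] y:[16,17] z:[13,16] -> miss, prune
  N4 x:[24,38] y:[21/2,33/2] z:[20,42] -> miss, prune
  N7 x:[4,32] y:[35/2,30] z:[16,41] -> hit [35/2,30], descend [3, 10]
    N3 x:[26,32] y:[59/2,30] z:[36,41] -> miss, prune
    N10 x:[4,19] y:[35/2,47/2] z:[16,26] -> hit [35/2,19] leaf, test {P8(miss), P9@t=18}
  N11 x:[9,16] y:[21/2,29/2] z:[1,17] -> hit [21/2,29/2], descend [5, 6]
    N5 x:[10,16] y:[21/2,27/2] z:[4,17] -> hit [21/2,27/2] leaf, test {P3(miss), P10(miss)}
    N6 x:[9,13] y:[23/2,29/2] z:[1,3] -> miss, prune

Summary -> nodes [0, 1, 8, 12, 4, 7, 3, 10, 11, 5, 6]; box-tests=11; leaf-entries=2; first=P9

== RESULT ==
11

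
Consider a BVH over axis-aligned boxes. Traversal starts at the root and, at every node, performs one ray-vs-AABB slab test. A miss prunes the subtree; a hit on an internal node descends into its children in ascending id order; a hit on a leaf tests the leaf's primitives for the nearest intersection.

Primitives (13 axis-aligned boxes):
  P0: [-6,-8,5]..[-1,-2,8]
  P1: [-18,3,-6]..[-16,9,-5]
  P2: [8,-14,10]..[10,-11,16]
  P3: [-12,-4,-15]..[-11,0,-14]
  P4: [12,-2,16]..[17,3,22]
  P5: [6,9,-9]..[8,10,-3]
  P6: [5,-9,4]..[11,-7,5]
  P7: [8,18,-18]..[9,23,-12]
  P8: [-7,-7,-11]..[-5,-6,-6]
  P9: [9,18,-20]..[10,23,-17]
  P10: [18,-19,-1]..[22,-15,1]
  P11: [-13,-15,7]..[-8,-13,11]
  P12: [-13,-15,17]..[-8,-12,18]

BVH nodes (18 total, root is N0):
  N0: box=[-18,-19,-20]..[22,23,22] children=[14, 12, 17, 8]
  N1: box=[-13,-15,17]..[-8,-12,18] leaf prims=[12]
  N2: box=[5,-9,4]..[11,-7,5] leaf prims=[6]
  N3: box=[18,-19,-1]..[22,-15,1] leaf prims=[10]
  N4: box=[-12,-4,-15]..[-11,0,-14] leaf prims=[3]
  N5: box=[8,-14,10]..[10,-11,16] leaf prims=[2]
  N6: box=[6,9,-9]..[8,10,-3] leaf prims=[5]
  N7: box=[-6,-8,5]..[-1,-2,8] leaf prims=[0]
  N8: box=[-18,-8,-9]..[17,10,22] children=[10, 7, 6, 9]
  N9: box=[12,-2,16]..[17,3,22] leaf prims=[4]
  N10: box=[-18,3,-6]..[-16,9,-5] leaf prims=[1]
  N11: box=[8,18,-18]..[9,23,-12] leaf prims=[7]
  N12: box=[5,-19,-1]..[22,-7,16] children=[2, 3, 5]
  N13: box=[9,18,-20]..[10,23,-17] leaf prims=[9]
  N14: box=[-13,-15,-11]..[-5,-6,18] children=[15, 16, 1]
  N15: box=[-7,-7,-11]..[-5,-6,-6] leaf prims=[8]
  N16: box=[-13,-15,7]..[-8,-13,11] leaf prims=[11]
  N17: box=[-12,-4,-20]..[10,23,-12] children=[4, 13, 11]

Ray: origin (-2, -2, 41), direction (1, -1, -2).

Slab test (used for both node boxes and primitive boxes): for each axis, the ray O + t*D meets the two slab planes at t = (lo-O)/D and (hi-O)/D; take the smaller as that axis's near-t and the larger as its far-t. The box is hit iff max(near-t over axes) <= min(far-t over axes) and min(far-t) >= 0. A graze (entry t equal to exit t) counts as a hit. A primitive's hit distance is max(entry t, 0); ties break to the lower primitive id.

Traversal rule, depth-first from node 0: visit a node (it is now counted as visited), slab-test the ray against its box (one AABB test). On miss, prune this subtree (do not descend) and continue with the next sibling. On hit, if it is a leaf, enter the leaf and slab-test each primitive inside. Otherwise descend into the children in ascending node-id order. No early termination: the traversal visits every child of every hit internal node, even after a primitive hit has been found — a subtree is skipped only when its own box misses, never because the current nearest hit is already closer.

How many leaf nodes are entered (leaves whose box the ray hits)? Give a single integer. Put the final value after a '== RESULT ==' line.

Trace the traversal:
N0 x:[-16,24] y:[-25,17] z:[19/2,61/2] -> hit [19/2,17], descend [8, 12, 14, 17]
  N8 x:[-16,19] y:[-12,6] z:[19/2,25] -> miss, prune
  N12 x:[7,24] y:[5,17] z:[25/2,21] -> hit [25/2,17], descend [2, 3, 5]
    N2 x:[7,13] y:[5,7] z:[18,37/2] -> miss, prune
    N3 x:[20,24] y:[13,17] z:[20,21] -> miss, prune
    N5 x:[10,12] y:[9,12] z:[25/2,31/2] -> miss, prune
  N14 x:[-11,-3] y:[4,13] z:[23/2,26] -> miss, prune
  N17 x:[-10,12] y:[-25,2] z:[53/2,61/2] -> miss, prune

8 AABB tests over nodes [0, 8, 12, 2, 3, 5, 14, 17]; 0 leaves entered; closest miss.

== RESULT ==
0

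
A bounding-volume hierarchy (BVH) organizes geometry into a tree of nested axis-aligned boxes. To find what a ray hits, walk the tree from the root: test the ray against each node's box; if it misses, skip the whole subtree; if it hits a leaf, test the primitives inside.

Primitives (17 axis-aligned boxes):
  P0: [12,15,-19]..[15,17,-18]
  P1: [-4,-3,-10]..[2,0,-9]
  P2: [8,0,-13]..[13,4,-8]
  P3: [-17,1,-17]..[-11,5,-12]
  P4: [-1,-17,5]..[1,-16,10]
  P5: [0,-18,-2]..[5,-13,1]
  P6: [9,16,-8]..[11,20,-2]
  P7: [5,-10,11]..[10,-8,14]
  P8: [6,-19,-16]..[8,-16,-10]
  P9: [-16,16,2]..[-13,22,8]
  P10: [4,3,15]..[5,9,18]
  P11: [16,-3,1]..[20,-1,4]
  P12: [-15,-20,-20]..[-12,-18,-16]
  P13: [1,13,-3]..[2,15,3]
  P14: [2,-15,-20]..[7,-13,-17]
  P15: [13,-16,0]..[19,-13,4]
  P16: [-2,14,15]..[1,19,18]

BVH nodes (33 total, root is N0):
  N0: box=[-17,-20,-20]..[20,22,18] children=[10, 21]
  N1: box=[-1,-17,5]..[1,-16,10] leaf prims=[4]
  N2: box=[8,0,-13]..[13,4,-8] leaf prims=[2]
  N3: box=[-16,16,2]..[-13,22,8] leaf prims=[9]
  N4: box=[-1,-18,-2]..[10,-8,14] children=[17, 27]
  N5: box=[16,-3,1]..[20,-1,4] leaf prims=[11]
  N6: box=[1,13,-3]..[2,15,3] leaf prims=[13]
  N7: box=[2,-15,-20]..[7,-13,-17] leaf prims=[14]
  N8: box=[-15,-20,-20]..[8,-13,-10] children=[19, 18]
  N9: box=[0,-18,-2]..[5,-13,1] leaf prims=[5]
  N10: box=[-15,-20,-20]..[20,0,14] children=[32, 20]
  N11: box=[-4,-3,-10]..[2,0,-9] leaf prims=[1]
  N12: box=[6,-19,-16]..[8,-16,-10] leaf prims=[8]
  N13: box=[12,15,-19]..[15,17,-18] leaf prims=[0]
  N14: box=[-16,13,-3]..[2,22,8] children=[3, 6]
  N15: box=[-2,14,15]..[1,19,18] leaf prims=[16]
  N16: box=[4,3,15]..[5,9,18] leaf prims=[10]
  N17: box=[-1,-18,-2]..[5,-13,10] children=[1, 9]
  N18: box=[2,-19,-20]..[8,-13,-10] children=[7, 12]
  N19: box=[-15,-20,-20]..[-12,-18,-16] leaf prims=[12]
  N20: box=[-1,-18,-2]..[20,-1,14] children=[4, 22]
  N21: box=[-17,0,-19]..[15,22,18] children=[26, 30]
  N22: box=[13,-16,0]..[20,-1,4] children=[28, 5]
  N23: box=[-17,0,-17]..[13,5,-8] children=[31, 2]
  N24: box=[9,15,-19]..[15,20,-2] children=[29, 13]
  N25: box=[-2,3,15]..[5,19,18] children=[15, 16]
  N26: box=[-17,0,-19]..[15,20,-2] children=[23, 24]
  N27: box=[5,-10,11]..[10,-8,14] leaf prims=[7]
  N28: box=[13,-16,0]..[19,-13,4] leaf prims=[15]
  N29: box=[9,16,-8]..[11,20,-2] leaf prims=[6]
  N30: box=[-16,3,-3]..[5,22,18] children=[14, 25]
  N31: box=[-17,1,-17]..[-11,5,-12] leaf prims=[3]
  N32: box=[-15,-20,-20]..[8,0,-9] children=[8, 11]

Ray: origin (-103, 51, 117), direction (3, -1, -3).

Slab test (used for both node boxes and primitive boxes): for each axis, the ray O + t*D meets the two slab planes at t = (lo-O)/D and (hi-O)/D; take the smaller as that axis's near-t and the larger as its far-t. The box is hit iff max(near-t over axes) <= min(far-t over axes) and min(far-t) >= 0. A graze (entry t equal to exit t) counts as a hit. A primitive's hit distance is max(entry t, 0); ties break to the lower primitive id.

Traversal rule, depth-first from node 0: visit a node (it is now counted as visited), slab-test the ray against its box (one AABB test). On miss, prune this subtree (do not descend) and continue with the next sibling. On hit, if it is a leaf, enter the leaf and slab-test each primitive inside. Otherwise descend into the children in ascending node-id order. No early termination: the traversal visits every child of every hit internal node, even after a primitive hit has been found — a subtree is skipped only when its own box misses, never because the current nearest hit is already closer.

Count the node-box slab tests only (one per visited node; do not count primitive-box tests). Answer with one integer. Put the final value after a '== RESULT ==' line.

Trace the traversal:
N0 x:[86/3,41] y:[29,71] z:[33,137/3] -> hit [33,41], descend [10, 21]
  N10 x:[88/3,41] y:[51,71] z:[103/3,137/3] -> miss, prune
  N21 x:[86/3,118/3] y:[29,51] z:[33,136/3] -> hit [33,118/3], descend [26, 30]
    N26 x:[86/3,118/3] y:[31,51] z:[119/3,136/3] -> miss, prune
    N30 x:[29,36] y:[29,48] z:[33,40] -> hit [33,36], descend [14, 25]
      N14 x:[29,35] y:[29,38] z:[109/3,40] -> miss, prune
      N25 x:[101/3,36] y:[32,48] z:[33,34] -> hit [101/3,34], descend [15, 16]
        N15 x:[101/3,104/3] y:[32,37] z:[33,34] -> hit [101/3,34] leaf, test {P16@t=101/3}
        N16 x:[107/3,36] y:[42,48] z:[33,34] -> miss, prune

Visited [0, 10, 21, 26, 30, 14, 25, 15, 16]. Tests: 9 box, 1 leaf. Nearest: P16.

== RESULT ==
9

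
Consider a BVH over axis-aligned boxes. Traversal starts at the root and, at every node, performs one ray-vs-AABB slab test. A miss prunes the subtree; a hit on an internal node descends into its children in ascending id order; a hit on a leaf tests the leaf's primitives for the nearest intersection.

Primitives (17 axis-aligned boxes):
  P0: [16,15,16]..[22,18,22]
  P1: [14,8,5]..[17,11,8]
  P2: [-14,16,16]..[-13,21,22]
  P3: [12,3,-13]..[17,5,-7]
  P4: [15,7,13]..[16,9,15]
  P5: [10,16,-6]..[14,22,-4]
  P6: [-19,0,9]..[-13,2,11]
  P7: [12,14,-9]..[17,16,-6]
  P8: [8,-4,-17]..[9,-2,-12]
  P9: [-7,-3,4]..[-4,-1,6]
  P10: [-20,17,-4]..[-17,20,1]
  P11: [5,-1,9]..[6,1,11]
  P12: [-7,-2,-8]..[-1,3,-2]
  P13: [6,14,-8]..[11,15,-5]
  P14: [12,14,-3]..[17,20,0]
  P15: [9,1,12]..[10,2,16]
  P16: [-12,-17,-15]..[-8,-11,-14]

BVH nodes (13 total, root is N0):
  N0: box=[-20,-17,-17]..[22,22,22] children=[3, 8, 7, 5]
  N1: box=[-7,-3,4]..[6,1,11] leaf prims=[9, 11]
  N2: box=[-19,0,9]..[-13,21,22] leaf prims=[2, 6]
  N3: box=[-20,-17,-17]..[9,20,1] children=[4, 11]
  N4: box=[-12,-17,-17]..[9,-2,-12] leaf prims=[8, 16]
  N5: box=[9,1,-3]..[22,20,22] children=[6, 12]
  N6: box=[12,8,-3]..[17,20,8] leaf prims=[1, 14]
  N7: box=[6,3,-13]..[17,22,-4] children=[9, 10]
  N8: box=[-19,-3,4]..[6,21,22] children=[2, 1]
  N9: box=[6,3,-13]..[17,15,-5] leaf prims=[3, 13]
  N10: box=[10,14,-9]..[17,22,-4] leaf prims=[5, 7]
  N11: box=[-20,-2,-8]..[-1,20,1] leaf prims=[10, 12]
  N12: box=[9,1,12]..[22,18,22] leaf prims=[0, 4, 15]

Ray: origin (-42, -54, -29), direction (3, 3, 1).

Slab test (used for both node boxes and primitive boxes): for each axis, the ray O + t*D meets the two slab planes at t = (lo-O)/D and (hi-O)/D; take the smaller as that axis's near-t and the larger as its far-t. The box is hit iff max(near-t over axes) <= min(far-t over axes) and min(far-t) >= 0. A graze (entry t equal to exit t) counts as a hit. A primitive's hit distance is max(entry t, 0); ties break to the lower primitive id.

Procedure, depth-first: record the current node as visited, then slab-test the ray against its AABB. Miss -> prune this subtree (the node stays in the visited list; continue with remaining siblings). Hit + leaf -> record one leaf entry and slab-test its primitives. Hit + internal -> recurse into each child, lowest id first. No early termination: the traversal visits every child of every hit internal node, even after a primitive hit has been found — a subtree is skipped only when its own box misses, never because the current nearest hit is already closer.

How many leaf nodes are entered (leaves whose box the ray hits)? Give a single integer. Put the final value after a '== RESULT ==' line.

Traverse from the root:
N0 x:[22/3,64/3] y:[37/3,76/3] z:[12,51] -> hit [37/3,64/3], descend [3, 5, 7, 8]
  N3 x:[22/3,17] y:[37/3,74/3] z:[12,30] -> hit [37/3,17], descend [4, 11]
    N4 x:[10,17] y:[37/3,52/3] z:[12,17] -> hit [37/3,17] leaf, test {P8@t=50/3, P16(miss)}
    N11 x:[22/3,41/3] y:[52/3,74/3] z:[21,30] -> miss, prune
  N5 x:[17,64/3] y:[55/3,74/3] z:[26,51] -> miss, prune
  N7 x:[16,59/3] y:[19,76/3] z:[16,25] -> hit [19,59/3], descend [9, 10]
    N9 x:[16,59/3] y:[19,23] z:[16,24] -> hit [19,59/3] leaf, test {P3@t=19, P13(miss)}
    N10 x:[52/3,59/3] y:[68/3,76/3] z:[20,25] -> miss, prune
  N8 x:[23/3,16] y:[17,25] z:[33,51] -> miss, prune

9 AABB tests over nodes [0, 3, 4, 11, 5, 7, 9, 10, 8]; 2 leaves entered; closest P8.

== RESULT ==
2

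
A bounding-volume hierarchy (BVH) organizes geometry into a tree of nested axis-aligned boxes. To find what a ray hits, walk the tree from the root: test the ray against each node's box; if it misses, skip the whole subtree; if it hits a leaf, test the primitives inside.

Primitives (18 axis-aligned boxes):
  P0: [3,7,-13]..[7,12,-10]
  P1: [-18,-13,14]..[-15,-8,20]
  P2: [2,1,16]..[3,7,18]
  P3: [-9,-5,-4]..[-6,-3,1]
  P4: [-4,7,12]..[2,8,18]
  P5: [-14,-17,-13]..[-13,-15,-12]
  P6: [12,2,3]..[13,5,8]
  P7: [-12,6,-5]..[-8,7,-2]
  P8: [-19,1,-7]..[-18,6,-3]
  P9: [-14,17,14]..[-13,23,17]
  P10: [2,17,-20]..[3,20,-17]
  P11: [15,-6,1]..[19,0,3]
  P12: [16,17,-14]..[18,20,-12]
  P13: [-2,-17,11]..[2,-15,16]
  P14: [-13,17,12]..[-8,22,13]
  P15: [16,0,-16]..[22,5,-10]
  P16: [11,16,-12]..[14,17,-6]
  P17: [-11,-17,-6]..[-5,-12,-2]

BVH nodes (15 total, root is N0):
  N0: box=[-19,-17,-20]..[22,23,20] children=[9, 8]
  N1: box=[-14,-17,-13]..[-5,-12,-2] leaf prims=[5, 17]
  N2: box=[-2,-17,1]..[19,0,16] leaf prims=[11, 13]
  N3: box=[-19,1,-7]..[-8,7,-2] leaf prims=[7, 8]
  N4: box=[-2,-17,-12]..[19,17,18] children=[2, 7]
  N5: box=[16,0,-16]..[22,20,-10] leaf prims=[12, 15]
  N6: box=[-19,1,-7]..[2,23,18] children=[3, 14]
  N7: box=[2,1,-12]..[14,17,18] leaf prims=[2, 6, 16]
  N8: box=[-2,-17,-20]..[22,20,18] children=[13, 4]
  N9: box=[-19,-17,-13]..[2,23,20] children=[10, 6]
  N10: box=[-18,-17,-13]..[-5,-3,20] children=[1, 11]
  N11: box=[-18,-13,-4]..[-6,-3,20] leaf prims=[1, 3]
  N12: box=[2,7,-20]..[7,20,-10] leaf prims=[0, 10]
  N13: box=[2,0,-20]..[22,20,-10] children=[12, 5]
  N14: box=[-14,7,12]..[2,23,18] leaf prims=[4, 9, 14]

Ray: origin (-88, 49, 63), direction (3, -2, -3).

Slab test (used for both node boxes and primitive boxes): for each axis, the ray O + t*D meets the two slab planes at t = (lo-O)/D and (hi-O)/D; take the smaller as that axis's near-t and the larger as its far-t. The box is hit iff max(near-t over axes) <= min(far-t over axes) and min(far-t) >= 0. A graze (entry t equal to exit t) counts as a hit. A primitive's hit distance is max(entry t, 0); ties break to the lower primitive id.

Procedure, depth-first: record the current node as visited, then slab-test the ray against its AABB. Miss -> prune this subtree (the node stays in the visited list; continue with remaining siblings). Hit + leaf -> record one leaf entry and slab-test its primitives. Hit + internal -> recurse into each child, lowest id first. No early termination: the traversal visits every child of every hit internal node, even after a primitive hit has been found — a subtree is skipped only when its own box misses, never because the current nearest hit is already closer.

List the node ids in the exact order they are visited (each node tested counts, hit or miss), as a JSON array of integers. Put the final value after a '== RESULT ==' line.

Traverse from the root:
N0 x:[23,110/3] y:[13,33] z:[43/3,83/3] -> hit [23,83/3], descend [8, 9]
  N8 x:[86/3,110/3] y:[29/2,33] z:[15,83/3] -> miss, prune
  N9 x:[23,30] y:[13,33] z:[43/3,76/3] -> hit [23,76/3], descend [6, 10]
    N6 x:[23,30] y:[13,24] z:[15,70/3] -> hit [23,70/3], descend [3, 14]
      N3 x:[23,80/3] y:[21,24] z:[65/3,70/3] -> hit [23,70/3] leaf, test {P7(miss), P8@t=23}
      N14 x:[74/3,30] y:[13,21] z:[15,17] -> miss, prune
    N10 x:[70/3,83/3] y:[26,33] z:[43/3,76/3] -> miss, prune

Visited [0, 8, 9, 6, 3, 14, 10]. Tests: 7 box, 1 leaf. Nearest: P8.

== RESULT ==
[0, 8, 9, 6, 3, 14, 10]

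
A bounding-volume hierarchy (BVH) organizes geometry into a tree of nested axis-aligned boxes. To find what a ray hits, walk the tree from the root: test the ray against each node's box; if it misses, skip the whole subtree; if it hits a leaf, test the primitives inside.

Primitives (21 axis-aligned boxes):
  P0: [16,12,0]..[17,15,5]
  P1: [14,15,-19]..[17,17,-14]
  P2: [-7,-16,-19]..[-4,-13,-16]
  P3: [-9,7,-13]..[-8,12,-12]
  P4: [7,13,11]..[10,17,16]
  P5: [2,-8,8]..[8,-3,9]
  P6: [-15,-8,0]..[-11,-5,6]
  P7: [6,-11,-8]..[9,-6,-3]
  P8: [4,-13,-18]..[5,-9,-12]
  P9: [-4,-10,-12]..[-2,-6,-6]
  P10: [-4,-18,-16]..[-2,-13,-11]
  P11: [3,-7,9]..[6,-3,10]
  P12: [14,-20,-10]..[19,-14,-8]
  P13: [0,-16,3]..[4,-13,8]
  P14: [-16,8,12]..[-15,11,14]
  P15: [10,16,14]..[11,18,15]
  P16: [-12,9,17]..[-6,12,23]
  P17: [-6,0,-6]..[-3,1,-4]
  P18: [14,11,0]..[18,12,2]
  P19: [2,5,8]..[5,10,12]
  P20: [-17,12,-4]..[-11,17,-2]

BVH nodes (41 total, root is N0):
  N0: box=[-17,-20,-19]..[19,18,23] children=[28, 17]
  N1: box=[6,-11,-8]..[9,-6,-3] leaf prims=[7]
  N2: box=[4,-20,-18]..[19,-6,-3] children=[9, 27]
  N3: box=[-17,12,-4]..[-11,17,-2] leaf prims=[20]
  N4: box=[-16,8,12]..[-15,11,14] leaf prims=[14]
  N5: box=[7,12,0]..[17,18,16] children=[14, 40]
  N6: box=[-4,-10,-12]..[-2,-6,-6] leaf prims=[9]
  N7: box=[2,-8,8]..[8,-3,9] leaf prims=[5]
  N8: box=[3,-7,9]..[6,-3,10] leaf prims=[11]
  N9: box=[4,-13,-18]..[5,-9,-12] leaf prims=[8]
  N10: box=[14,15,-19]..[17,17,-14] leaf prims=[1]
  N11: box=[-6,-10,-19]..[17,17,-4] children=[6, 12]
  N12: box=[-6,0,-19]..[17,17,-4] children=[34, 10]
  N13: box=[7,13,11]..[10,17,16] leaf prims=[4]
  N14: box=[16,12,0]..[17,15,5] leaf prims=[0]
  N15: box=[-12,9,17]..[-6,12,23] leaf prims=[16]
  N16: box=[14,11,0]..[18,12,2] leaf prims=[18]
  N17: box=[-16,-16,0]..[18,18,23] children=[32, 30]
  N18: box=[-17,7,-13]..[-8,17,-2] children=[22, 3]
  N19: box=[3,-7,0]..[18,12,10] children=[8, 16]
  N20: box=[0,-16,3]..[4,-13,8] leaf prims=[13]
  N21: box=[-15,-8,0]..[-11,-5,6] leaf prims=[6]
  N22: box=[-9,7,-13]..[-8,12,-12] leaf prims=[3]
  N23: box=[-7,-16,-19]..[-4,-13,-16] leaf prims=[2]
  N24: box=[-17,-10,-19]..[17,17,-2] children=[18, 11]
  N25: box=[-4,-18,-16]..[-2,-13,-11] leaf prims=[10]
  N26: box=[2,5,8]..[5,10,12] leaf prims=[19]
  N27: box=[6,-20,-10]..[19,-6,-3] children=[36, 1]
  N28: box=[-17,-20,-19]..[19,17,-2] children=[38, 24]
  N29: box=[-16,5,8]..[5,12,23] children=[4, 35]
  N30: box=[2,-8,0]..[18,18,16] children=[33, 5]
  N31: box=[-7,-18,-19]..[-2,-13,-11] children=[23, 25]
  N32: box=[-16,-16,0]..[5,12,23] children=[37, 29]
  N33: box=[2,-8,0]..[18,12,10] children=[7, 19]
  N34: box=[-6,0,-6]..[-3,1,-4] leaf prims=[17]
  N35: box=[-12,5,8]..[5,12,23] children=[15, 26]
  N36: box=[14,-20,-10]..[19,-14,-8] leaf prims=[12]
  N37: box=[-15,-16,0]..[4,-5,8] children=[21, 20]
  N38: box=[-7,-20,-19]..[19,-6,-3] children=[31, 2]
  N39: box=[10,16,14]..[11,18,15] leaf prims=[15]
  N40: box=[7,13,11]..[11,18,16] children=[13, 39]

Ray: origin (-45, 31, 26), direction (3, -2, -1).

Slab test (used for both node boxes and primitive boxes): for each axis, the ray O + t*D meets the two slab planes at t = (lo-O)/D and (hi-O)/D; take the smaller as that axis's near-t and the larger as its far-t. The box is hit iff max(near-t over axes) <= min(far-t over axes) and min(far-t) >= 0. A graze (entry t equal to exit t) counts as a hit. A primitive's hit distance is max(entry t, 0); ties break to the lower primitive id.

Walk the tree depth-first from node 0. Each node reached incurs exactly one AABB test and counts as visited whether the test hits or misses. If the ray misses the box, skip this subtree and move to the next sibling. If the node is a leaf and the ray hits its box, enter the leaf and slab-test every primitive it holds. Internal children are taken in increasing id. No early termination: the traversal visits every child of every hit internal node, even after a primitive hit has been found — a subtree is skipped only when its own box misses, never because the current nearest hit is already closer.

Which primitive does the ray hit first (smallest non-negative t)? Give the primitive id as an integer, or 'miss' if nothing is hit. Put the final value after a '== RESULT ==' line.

Trace the traversal:
N0 x:[28/3,64/3] y:[13/2,51/2] z:[3,45] -> hit [28/3,64/3], descend [17, 28]
  N17 x:[29/3,21] y:[13/2,47/2] z:[3,26] -> hit [29/3,21], descend [30, 32]
    N30 x:[47/3,21] y:[13/2,39/2] z:[10,26] -> hit [47/3,39/2], descend [5, 33]
      N5 x:[52/3,62/3] y:[13/2,19/2] z:[10,26] -> miss, prune
      N33 x:[47/3,21] y:[19/2,39/2] z:[16,26] -> hit [16,39/2], descend [7, 19]
        N7 x:[47/3,53/3] y:[17,39/2] z:[17,18] -> hit [17,53/3] leaf, test {P5@t=17}
        N19 x:[16,21] y:[19/2,19] z:[16,26] -> hit [16,19], descend [8, 16]
          N8 x:[16,17] y:[17,19] z:[16,17] -> hit [17,17] leaf, test {P11@t=17}
          N16 x:[59/3,21] y:[19/2,10] z:[24,26] -> miss, prune
    N32 x:[29/3,50/3] y:[19/2,47/2] z:[3,26] -> hit [29/3,50/3], descend [29, 37]
      N29 x:[29/3,50/3] y:[19/2,13] z:[3,18] -> hit [29/3,13], descend [4, 35]
        N4 x:[29/3,10] y:[10,23/2] z:[12,14] -> miss, prune
        N35 x:[11,50/3] y:[19/2,13] z:[3,18] -> hit [11,13], descend [15, 26]
          N15 x:[11,13] y:[19/2,11] z:[3,9] -> miss, prune
          N26 x:[47/3,50/3] y:[21/2,13] z:[14,18] -> miss, prune
      N37 x:[10,49/3] y:[18,47/2] z:[18,26] -> miss, prune
  N28 x:[28/3,64/3] y:[7,51/2] z:[28,45] -> miss, prune

17 AABB tests over nodes [0, 17, 30, 5, 33, 7, 19, 8, 16, 32, 29, 4, 35, 15, 26, 37, 28]; 2 leaves entered; closest P5.

== RESULT ==
5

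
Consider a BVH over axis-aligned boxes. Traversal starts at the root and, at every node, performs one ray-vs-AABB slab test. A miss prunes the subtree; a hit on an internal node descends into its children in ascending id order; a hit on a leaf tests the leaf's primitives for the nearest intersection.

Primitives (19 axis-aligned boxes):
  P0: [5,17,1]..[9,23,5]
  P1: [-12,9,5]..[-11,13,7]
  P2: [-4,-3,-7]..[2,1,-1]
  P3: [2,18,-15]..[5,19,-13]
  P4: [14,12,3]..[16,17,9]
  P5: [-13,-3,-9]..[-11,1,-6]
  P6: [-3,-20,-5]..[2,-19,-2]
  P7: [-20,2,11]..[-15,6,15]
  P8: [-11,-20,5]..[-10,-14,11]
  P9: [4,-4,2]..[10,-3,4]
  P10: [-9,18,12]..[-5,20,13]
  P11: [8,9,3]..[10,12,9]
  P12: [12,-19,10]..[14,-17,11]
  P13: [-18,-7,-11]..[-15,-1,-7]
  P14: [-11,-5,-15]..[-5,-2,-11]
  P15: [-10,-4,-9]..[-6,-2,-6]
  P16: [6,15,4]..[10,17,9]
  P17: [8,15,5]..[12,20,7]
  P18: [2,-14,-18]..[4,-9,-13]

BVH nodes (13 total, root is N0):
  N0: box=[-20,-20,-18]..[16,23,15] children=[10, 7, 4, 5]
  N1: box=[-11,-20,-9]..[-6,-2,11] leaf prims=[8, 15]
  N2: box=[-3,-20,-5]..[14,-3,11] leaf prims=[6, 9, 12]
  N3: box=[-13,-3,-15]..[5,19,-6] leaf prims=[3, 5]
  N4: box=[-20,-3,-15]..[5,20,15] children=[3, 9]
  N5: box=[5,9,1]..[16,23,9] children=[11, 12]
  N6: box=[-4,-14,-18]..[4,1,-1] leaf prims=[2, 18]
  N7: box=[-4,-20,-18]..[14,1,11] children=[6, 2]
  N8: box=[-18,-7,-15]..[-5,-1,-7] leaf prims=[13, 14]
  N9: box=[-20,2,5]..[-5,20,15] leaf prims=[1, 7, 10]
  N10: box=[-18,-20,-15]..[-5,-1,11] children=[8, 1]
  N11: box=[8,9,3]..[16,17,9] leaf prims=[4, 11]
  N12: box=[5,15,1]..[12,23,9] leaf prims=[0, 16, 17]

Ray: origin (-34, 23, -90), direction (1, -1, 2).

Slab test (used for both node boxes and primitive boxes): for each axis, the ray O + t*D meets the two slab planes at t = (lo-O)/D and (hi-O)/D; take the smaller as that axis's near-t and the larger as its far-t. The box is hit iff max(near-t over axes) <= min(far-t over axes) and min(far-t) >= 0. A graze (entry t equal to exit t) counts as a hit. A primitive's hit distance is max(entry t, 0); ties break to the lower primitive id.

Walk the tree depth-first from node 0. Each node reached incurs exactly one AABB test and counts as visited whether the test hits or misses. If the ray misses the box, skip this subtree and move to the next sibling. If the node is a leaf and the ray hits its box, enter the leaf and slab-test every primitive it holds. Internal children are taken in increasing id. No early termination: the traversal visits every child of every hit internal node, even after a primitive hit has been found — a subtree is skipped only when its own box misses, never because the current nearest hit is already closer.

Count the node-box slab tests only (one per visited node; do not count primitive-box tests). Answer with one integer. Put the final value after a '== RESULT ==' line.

Traverse from the root:
N0 x:[14,50] y:[0,43] z:[36,105/2] -> hit [36,43], descend [4, 5, 7, 10]
  N4 x:[14,39] y:[3,26] z:[75/2,105/2] -> miss, prune
  N5 x:[39,50] y:[0,14] z:[91/2,99/2] -> miss, prune
  N7 x:[30,48] y:[22,43] z:[36,101/2] -> hit [36,43], descend [2, 6]
    N2 x:[31,48] y:[26,43] z:[85/2,101/2] -> hit [85/2,43] leaf, test {P6(miss), P9(miss), P12(miss)}
    N6 x:[30,38] y:[22,37] z:[36,89/2] -> hit [36,37] leaf, test {P2(miss), P18@t=36}
  N10 x:[16,29] y:[24,43] z:[75/2,101/2] -> miss, prune

order=[0, 4, 5, 7, 2, 6, 10]  |boxes|=7  |leaves|=2  hit=P18

== RESULT ==
7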